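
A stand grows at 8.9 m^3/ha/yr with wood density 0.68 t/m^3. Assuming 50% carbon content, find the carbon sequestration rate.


C = 8.9 * 0.68 * 0.5 = 3.026 ≈ 3.03 t C/ha/yr

3.03 t C/ha/yr


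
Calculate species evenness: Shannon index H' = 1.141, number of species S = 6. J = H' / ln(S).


ln(6) = 1.79176
J = H' / ln(S) = 1.141 / 1.79176 = 0.636804 ≈ 0.6368

0.6368


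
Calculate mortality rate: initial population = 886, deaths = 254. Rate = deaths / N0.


Mortality rate = 254 / 886 = 0.286682 ≈ 0.2867

0.2867


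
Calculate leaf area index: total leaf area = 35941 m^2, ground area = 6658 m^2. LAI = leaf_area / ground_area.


LAI = 35941 / 6658 = 5.3982 ≈ 5.40

5.40


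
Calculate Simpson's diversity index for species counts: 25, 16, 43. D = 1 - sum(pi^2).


Total N = 25 + 16 + 43 = 84
Per-species terms:
  p = 25/84 = 0.297619; p^2 = 0.297619^2 = 0.088577
  p = 16/84 = 0.190476; p^2 = 0.190476^2 = 0.036281
  p = 43/84 = 0.511905; p^2 = 0.511905^2 = 0.262047
sum(p^2) = 0.088577 + 0.036281 + 0.262047 = 0.386905
D = 1 - 0.386905 = 0.613095 ≈ 0.6131

0.6131


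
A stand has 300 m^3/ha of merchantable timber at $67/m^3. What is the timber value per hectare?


Value = 300 * 67 = $20100/ha

$20100/ha


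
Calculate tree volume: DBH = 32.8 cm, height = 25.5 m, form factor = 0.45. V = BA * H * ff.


(D/200)^2 = (32.8/200)^2 = 0.164^2 = 0.026896
BA = 3.141593 * 0.026896 = 0.0844963 m^2
V = 0.0844963 * 25.5 * 0.45 = 0.969595 ≈ 0.970 m^3

0.970 m^3


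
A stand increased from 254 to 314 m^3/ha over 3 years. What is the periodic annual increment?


PAI = (V2 - V1) / period = (314 - 254) / 3 = 60 / 3 = 20.00 m^3/ha/yr

20.00 m^3/ha/yr


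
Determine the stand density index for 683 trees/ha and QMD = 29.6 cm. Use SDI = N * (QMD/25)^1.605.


QMD/25 = 29.6/25 = 1.184
(1.184)^1.605 = exp(1.605 * ln(1.184)) = exp(1.605 * 0.168899) = exp(0.271083) = 1.31138
SDI = 683 * 1.31138 = 895.673 ≈ 896

896


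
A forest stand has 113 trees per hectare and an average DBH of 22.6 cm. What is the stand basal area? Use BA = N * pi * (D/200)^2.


(D/200)^2 = (22.6/200)^2 = 0.113^2 = 0.012769
Individual BA = 3.141593 * 0.012769 = 0.0401150 m^2
Stand BA = 113 * 0.0401150 = 4.53300 ≈ 4.53 m^2/ha

4.53 m^2/ha


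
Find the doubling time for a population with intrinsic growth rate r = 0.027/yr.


td = ln(2) / 0.027 = 0.693147 / 0.027 = 25.6721 ≈ 25.7 years

25.7 years


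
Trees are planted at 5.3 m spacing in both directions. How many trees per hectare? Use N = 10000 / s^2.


N = 10000 / 5.3^2 = 10000 / 28.09 = 355.999 ≈ 356 trees/ha

356 trees/ha


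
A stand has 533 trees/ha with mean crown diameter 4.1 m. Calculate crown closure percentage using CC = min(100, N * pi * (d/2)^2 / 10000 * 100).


(d/2)^2 = (4.1/2)^2 = 2.05^2 = 4.2025
Crown area = 3.141593 * 4.2025 = 13.2025 m^2
N * area / 10000 * 100 = 533 * 13.2025 / 10000 * 100 = 70.3693
CC = min(100, 70.3693) = 70.3693 ≈ 70.4%

70.4%


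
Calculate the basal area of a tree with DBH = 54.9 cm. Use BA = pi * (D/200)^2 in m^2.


D/200 = 54.9/200 = 0.2745 m
(D/200)^2 = 0.2745^2 = 0.07535025
BA = 3.141593 * 0.07535025 = 0.236720 ≈ 0.2367 m^2

0.2367 m^2


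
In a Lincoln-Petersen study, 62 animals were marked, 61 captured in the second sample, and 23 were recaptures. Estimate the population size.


N = M * C / R = 62 * 61 / 23 = 3782 / 23 = 164.43 ≈ 164

164 individuals


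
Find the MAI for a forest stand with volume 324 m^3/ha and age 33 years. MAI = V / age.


MAI = 324 / 33 = 9.8182 ≈ 9.82 m^3/ha/yr

9.82 m^3/ha/yr


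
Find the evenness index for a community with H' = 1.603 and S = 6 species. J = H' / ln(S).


ln(6) = 1.79176
J = H' / ln(S) = 1.603 / 1.79176 = 0.894651 ≈ 0.8947

0.8947


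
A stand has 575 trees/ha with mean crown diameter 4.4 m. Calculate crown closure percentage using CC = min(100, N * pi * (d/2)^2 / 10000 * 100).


(d/2)^2 = (4.4/2)^2 = 2.2^2 = 4.84
Crown area = 3.141593 * 4.84 = 15.2053 m^2
N * area / 10000 * 100 = 575 * 15.2053 / 10000 * 100 = 87.4305
CC = min(100, 87.4305) = 87.4305 ≈ 87.4%

87.4%


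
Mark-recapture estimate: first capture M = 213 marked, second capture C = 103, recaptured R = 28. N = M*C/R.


N = M * C / R = 213 * 103 / 28 = 21939 / 28 = 783.54 ≈ 784

784 individuals


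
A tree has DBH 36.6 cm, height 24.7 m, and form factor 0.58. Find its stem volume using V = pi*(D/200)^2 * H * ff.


(D/200)^2 = (36.6/200)^2 = 0.183^2 = 0.033489
BA = 3.141593 * 0.033489 = 0.105209 m^2
V = 0.105209 * 24.7 * 0.58 = 1.50722 ≈ 1.507 m^3

1.507 m^3


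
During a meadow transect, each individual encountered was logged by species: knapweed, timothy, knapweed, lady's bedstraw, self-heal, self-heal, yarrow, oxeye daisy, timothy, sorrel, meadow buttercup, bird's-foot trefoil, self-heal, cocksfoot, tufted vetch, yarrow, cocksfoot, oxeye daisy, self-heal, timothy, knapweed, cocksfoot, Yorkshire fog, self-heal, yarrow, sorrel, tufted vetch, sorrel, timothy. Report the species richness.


Total individuals logged = 29
Distinct species (count of individuals): knapweed (3), timothy (4), lady's bedstraw (1), self-heal (5), yarrow (3), oxeye daisy (2), sorrel (3), meadow buttercup (1), bird's-foot trefoil (1), cocksfoot (3), tufted vetch (2), Yorkshire fog (1)
Species richness = number of distinct species = 12

12


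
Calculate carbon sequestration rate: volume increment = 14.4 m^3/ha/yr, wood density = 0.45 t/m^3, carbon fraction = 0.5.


C = 14.4 * 0.45 * 0.5 = 3.24 t C/ha/yr

3.24 t C/ha/yr


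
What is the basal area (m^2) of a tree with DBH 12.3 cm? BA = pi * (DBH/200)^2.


D/200 = 12.3/200 = 0.0615 m
(D/200)^2 = 0.0615^2 = 0.00378225
BA = 3.141593 * 0.00378225 = 0.0118823 ≈ 0.0119 m^2

0.0119 m^2


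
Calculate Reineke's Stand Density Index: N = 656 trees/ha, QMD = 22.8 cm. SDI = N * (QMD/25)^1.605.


QMD/25 = 22.8/25 = 0.912
(0.912)^1.605 = exp(1.605 * ln(0.912)) = exp(1.605 * (-0.0921153)) = exp(-0.147845) = 0.862565
SDI = 656 * 0.862565 = 565.843 ≈ 566

566


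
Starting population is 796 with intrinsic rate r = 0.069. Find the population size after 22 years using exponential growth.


r*t = 0.069 * 22 = 1.518
exp(1.518) = 4.56309
N = 796 * 4.56309 = 3632.22 ≈ 3632

3632


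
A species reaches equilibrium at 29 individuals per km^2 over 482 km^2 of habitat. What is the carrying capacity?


K = 29 * 482 = 13978 individuals

13978 individuals


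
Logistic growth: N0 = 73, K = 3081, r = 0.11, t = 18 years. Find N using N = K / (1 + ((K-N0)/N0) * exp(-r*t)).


(K - N0)/N0 = (3081 - 73)/73 = 3008/73 = 41.2055
r*t = 0.11 * 18 = 1.98; exp(-1.98) = 0.138069
41.2055 * 0.138069 = 5.68920
1 + 5.68920 = 6.68920
N = 3081 / 6.68920 = 460.593 ≈ 461

461


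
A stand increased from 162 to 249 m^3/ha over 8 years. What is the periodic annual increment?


PAI = (V2 - V1) / period = (249 - 162) / 8 = 87 / 8 = 10.8750 ≈ 10.88 m^3/ha/yr

10.88 m^3/ha/yr


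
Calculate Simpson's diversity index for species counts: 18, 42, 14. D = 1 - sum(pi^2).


Total N = 18 + 42 + 14 = 74
Per-species terms:
  p = 18/74 = 0.243243; p^2 = 0.243243^2 = 0.059167
  p = 42/74 = 0.567568; p^2 = 0.567568^2 = 0.322133
  p = 14/74 = 0.189189; p^2 = 0.189189^2 = 0.035792
sum(p^2) = 0.059167 + 0.322133 + 0.035792 = 0.417092
D = 1 - 0.417092 = 0.582908 ≈ 0.5829

0.5829


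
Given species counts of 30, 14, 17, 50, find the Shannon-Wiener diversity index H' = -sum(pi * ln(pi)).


Total N = 30 + 14 + 17 + 50 = 111
Per-species terms:
  p = 30/111 = 0.270270; ln(p) = -1.308334; p*ln(p) = 0.270270 * (-1.308334) = -0.353603
  p = 14/111 = 0.126126; ln(p) = -2.070474; p*ln(p) = 0.126126 * (-2.070474) = -0.261141
  p = 17/111 = 0.153153; ln(p) = -1.876318; p*ln(p) = 0.153153 * (-1.876318) = -0.287364
  p = 50/111 = 0.450450; ln(p) = -0.797508; p*ln(p) = 0.450450 * (-0.797508) = -0.359237
sum(p*ln(p)) = (-0.353603) + (-0.261141) + (-0.287364) + (-0.359237) = -1.261345
H' = -(-1.261345) = 1.261345 ≈ 1.2613

1.2613


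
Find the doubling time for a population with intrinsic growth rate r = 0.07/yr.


td = ln(2) / 0.07 = 0.693147 / 0.07 = 9.90210 ≈ 9.9 years

9.9 years


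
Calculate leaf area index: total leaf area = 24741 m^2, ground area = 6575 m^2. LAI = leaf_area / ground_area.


LAI = 24741 / 6575 = 3.7629 ≈ 3.76

3.76


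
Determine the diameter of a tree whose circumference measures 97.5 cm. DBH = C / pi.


DBH = C / pi = 97.5 / 3.141593 = 31.0352 ≈ 31.04 cm

31.04 cm


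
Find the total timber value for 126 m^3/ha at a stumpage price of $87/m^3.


Value = 126 * 87 = $10962/ha

$10962/ha


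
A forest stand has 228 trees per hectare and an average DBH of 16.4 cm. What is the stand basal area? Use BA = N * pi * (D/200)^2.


(D/200)^2 = (16.4/200)^2 = 0.082^2 = 0.006724
Individual BA = 3.141593 * 0.006724 = 0.0211241 m^2
Stand BA = 228 * 0.0211241 = 4.81629 ≈ 4.82 m^2/ha

4.82 m^2/ha


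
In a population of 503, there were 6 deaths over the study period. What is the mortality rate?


Mortality rate = 6 / 503 = 0.011928 ≈ 0.0119

0.0119


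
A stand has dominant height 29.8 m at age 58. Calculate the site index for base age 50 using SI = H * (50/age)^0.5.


50/58 = 0.862069
(0.862069)^0.5 = 0.928477
SI = 29.8 * 0.928477 = 27.6686 ≈ 27.7 m

27.7 m


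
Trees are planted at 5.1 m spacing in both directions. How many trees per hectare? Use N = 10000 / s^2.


N = 10000 / 5.1^2 = 10000 / 26.01 = 384.468 ≈ 384 trees/ha

384 trees/ha


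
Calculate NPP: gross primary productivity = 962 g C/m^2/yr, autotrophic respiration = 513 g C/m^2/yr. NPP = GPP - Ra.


NPP = GPP - Ra = 962 - 513 = 449 g C/m^2/yr

449 g C/m^2/yr


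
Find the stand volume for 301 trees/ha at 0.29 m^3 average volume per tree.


V_stand = 301 * 0.29 = 87.29 ≈ 87.3 m^3/ha

87.3 m^3/ha


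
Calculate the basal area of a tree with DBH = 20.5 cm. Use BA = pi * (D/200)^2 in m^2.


D/200 = 20.5/200 = 0.1025 m
(D/200)^2 = 0.1025^2 = 0.01050625
BA = 3.141593 * 0.01050625 = 0.0330064 ≈ 0.0330 m^2

0.0330 m^2


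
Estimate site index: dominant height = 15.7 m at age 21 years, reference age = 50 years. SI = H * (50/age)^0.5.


50/21 = 2.38095
(2.38095)^0.5 = 1.54303
SI = 15.7 * 1.54303 = 24.2256 ≈ 24.2 m

24.2 m


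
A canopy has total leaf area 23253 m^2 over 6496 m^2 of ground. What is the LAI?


LAI = 23253 / 6496 = 3.5796 ≈ 3.58

3.58


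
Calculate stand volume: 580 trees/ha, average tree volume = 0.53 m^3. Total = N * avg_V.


V_stand = 580 * 0.53 = 307.4 m^3/ha

307.4 m^3/ha


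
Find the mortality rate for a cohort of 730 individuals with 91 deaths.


Mortality rate = 91 / 730 = 0.124658 ≈ 0.1247

0.1247


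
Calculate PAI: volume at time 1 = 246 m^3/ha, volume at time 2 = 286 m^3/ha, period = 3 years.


PAI = (V2 - V1) / period = (286 - 246) / 3 = 40 / 3 = 13.3333 ≈ 13.33 m^3/ha/yr

13.33 m^3/ha/yr


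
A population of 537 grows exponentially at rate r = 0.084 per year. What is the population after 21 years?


r*t = 0.084 * 21 = 1.764
exp(1.764) = 5.83573
N = 537 * 5.83573 = 3133.79 ≈ 3134

3134


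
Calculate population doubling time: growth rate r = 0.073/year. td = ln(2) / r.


td = ln(2) / 0.073 = 0.693147 / 0.073 = 9.49516 ≈ 9.5 years

9.5 years


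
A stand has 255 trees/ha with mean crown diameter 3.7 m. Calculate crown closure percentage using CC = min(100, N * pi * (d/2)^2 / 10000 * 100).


(d/2)^2 = (3.7/2)^2 = 1.85^2 = 3.4225
Crown area = 3.141593 * 3.4225 = 10.7521 m^2
N * area / 10000 * 100 = 255 * 10.7521 / 10000 * 100 = 27.4179
CC = min(100, 27.4179) = 27.4179 ≈ 27.4%

27.4%


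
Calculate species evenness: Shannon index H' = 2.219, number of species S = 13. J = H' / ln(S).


ln(13) = 2.56495
J = H' / ln(S) = 2.219 / 2.56495 = 0.865124 ≈ 0.8651

0.8651


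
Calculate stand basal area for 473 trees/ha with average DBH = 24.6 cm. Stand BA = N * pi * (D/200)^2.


(D/200)^2 = (24.6/200)^2 = 0.123^2 = 0.015129
Individual BA = 3.141593 * 0.015129 = 0.0475292 m^2
Stand BA = 473 * 0.0475292 = 22.4813 ≈ 22.48 m^2/ha

22.48 m^2/ha


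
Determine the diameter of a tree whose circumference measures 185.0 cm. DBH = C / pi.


DBH = C / pi = 185.0 / 3.141593 = 58.8873 ≈ 58.89 cm

58.89 cm


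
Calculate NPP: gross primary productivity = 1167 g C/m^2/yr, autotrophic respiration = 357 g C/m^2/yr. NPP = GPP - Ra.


NPP = GPP - Ra = 1167 - 357 = 810 g C/m^2/yr

810 g C/m^2/yr


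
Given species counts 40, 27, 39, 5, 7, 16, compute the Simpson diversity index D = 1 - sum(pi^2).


Total N = 40 + 27 + 39 + 5 + 7 + 16 = 134
Per-species terms:
  p = 40/134 = 0.298507; p^2 = 0.298507^2 = 0.089106
  p = 27/134 = 0.201493; p^2 = 0.201493^2 = 0.040599
  p = 39/134 = 0.291045; p^2 = 0.291045^2 = 0.084707
  p = 5/134 = 0.037313; p^2 = 0.037313^2 = 0.001392
  p = 7/134 = 0.052239; p^2 = 0.052239^2 = 0.002729
  p = 16/134 = 0.119403; p^2 = 0.119403^2 = 0.014257
sum(p^2) = 0.089106 + 0.040599 + 0.084707 + 0.001392 + 0.002729 + 0.014257 = 0.232790
D = 1 - 0.232790 = 0.767210 ≈ 0.7672

0.7672


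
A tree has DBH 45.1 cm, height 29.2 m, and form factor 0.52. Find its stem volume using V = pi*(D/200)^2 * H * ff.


(D/200)^2 = (45.1/200)^2 = 0.2255^2 = 0.05085025
BA = 3.141593 * 0.05085025 = 0.159751 m^2
V = 0.159751 * 29.2 * 0.52 = 2.42566 ≈ 2.426 m^3

2.426 m^3


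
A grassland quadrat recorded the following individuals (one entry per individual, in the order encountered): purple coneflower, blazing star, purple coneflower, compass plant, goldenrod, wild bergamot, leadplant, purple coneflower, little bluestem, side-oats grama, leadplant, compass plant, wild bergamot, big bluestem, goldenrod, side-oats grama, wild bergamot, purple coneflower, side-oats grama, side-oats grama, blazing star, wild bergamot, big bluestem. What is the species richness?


Total individuals logged = 23
Distinct species (count of individuals): purple coneflower (4), blazing star (2), compass plant (2), goldenrod (2), wild bergamot (4), leadplant (2), little bluestem (1), side-oats grama (4), big bluestem (2)
Species richness = number of distinct species = 9

9


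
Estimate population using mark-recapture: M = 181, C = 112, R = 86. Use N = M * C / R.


N = M * C / R = 181 * 112 / 86 = 20272 / 86 = 235.72 ≈ 236

236 individuals


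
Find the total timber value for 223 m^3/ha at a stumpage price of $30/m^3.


Value = 223 * 30 = $6690/ha

$6690/ha


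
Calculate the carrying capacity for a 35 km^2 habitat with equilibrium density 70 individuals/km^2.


K = 70 * 35 = 2450 individuals

2450 individuals


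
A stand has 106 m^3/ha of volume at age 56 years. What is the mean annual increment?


MAI = 106 / 56 = 1.8929 ≈ 1.89 m^3/ha/yr

1.89 m^3/ha/yr


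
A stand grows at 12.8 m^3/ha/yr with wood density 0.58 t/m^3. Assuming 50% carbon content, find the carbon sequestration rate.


C = 12.8 * 0.58 * 0.5 = 3.712 ≈ 3.71 t C/ha/yr

3.71 t C/ha/yr


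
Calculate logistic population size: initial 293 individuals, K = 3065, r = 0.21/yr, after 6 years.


(K - N0)/N0 = (3065 - 293)/293 = 2772/293 = 9.46075
r*t = 0.21 * 6 = 1.26; exp(-1.26) = 0.283654
9.46075 * 0.283654 = 2.68358
1 + 2.68358 = 3.68358
N = 3065 / 3.68358 = 832.071 ≈ 832

832


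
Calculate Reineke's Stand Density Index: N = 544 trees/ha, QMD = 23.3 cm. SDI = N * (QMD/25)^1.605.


QMD/25 = 23.3/25 = 0.932
(0.932)^1.605 = exp(1.605 * ln(0.932)) = exp(1.605 * (-0.0704225)) = exp(-0.113028) = 0.893126
SDI = 544 * 0.893126 = 485.861 ≈ 486

486


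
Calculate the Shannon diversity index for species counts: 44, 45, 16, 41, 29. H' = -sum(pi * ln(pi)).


Total N = 44 + 45 + 16 + 41 + 29 = 175
Per-species terms:
  p = 44/175 = 0.251429; ln(p) = -1.380595; p*ln(p) = 0.251429 * (-1.380595) = -0.347122
  p = 45/175 = 0.257143; ln(p) = -1.358123; p*ln(p) = 0.257143 * (-1.358123) = -0.349232
  p = 16/175 = 0.091429; ln(p) = -2.392193; p*ln(p) = 0.091429 * (-2.392193) = -0.218716
  p = 41/175 = 0.234286; ln(p) = -1.451213; p*ln(p) = 0.234286 * (-1.451213) = -0.339999
  p = 29/175 = 0.165714; ln(p) = -1.797492; p*ln(p) = 0.165714 * (-1.797492) = -0.297870
sum(p*ln(p)) = (-0.347122) + (-0.349232) + (-0.218716) + (-0.339999) + (-0.297870) = -1.552939
H' = -(-1.552939) = 1.552939 ≈ 1.5529

1.5529


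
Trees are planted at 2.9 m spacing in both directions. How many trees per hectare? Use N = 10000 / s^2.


N = 10000 / 2.9^2 = 10000 / 8.41 = 1189.06 ≈ 1189 trees/ha

1189 trees/ha


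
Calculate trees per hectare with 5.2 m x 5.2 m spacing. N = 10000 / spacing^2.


N = 10000 / 5.2^2 = 10000 / 27.04 = 369.822 ≈ 370 trees/ha

370 trees/ha


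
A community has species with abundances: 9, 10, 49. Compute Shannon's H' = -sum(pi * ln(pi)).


Total N = 9 + 10 + 49 = 68
Per-species terms:
  p = 9/68 = 0.132353; ln(p) = -2.022283; p*ln(p) = 0.132353 * (-2.022283) = -0.267655
  p = 10/68 = 0.147059; ln(p) = -1.916921; p*ln(p) = 0.147059 * (-1.916921) = -0.281900
  p = 49/68 = 0.720588; ln(p) = -0.327688; p*ln(p) = 0.720588 * (-0.327688) = -0.236128
sum(p*ln(p)) = (-0.267655) + (-0.281900) + (-0.236128) = -0.785683
H' = -(-0.785683) = 0.785683 ≈ 0.7857

0.7857


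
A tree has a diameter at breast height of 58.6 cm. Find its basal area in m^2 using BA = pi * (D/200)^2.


D/200 = 58.6/200 = 0.293 m
(D/200)^2 = 0.293^2 = 0.085849
BA = 3.141593 * 0.085849 = 0.269703 ≈ 0.2697 m^2

0.2697 m^2


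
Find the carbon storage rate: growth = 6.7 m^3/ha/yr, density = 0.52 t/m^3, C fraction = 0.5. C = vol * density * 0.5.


C = 6.7 * 0.52 * 0.5 = 1.742 ≈ 1.74 t C/ha/yr

1.74 t C/ha/yr


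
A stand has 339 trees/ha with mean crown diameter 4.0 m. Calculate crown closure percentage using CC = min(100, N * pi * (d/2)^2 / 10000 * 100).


(d/2)^2 = (4.0/2)^2 = 2^2 = 4
Crown area = 3.141593 * 4 = 12.5664 m^2
N * area / 10000 * 100 = 339 * 12.5664 / 10000 * 100 = 42.6001
CC = min(100, 42.6001) = 42.6001 ≈ 42.6%

42.6%


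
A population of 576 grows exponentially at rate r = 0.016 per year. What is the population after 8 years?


r*t = 0.016 * 8 = 0.128
exp(0.128) = 1.13655
N = 576 * 1.13655 = 654.653 ≈ 655

655


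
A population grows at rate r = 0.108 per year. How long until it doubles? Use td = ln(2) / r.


td = ln(2) / 0.108 = 0.693147 / 0.108 = 6.41803 ≈ 6.4 years

6.4 years


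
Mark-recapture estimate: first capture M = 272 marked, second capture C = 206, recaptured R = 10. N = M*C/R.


N = M * C / R = 272 * 206 / 10 = 56032 / 10 = 5603.20 ≈ 5603

5603 individuals


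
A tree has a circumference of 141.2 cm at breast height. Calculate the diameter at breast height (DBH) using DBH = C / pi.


DBH = C / pi = 141.2 / 3.141593 = 44.9454 ≈ 44.95 cm

44.95 cm


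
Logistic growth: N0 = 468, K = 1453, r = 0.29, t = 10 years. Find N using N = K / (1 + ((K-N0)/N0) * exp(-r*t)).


(K - N0)/N0 = (1453 - 468)/468 = 985/468 = 2.10470
r*t = 0.29 * 10 = 2.9; exp(-2.9) = 0.0550232
2.10470 * 0.0550232 = 0.115807
1 + 0.115807 = 1.11581
N = 1453 / 1.11581 = 1302.19 ≈ 1302

1302


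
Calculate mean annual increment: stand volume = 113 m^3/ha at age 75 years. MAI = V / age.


MAI = 113 / 75 = 1.5067 ≈ 1.51 m^3/ha/yr

1.51 m^3/ha/yr


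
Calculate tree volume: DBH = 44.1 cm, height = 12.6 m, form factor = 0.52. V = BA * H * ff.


(D/200)^2 = (44.1/200)^2 = 0.2205^2 = 0.04862025
BA = 3.141593 * 0.04862025 = 0.152745 m^2
V = 0.152745 * 12.6 * 0.52 = 1.00079 ≈ 1.001 m^3

1.001 m^3


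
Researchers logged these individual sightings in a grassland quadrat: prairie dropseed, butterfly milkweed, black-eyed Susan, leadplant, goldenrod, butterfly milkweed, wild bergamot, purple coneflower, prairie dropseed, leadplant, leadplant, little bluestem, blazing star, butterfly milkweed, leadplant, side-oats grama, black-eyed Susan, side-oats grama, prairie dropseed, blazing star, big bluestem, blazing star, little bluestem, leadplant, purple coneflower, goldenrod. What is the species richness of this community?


Total individuals logged = 26
Distinct species (count of individuals): prairie dropseed (3), butterfly milkweed (3), black-eyed Susan (2), leadplant (5), goldenrod (2), wild bergamot (1), purple coneflower (2), little bluestem (2), blazing star (3), side-oats grama (2), big bluestem (1)
Species richness = number of distinct species = 11

11


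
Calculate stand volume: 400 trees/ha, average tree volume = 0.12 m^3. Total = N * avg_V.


V_stand = 400 * 0.12 = 48.0 m^3/ha

48.0 m^3/ha


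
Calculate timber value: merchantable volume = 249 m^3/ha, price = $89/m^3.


Value = 249 * 89 = $22161/ha

$22161/ha


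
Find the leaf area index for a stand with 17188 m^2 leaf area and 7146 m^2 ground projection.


LAI = 17188 / 7146 = 2.4053 ≈ 2.41

2.41


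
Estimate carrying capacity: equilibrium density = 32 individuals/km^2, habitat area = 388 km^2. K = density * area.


K = 32 * 388 = 12416 individuals

12416 individuals


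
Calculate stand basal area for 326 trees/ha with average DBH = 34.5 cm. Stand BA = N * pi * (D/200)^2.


(D/200)^2 = (34.5/200)^2 = 0.1725^2 = 0.02975625
Individual BA = 3.141593 * 0.02975625 = 0.0934820 m^2
Stand BA = 326 * 0.0934820 = 30.4751 ≈ 30.48 m^2/ha

30.48 m^2/ha


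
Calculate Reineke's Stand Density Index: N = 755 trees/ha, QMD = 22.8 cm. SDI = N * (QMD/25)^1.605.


QMD/25 = 22.8/25 = 0.912
(0.912)^1.605 = exp(1.605 * ln(0.912)) = exp(1.605 * (-0.0921153)) = exp(-0.147845) = 0.862565
SDI = 755 * 0.862565 = 651.237 ≈ 651

651


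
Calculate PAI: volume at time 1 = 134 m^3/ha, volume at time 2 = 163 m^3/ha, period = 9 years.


PAI = (V2 - V1) / period = (163 - 134) / 9 = 29 / 9 = 3.2222 ≈ 3.22 m^3/ha/yr

3.22 m^3/ha/yr


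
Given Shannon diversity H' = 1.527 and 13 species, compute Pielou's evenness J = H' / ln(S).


ln(13) = 2.56495
J = H' / ln(S) = 1.527 / 2.56495 = 0.595333 ≈ 0.5953

0.5953


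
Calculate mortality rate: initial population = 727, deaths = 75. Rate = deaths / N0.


Mortality rate = 75 / 727 = 0.103164 ≈ 0.1032

0.1032


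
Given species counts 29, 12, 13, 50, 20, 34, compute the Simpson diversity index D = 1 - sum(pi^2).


Total N = 29 + 12 + 13 + 50 + 20 + 34 = 158
Per-species terms:
  p = 29/158 = 0.183544; p^2 = 0.183544^2 = 0.033688
  p = 12/158 = 0.075949; p^2 = 0.075949^2 = 0.005768
  p = 13/158 = 0.082278; p^2 = 0.082278^2 = 0.006770
  p = 50/158 = 0.316456; p^2 = 0.316456^2 = 0.100144
  p = 20/158 = 0.126582; p^2 = 0.126582^2 = 0.016023
  p = 34/158 = 0.215190; p^2 = 0.215190^2 = 0.046307
sum(p^2) = 0.033688 + 0.005768 + 0.006770 + 0.100144 + 0.016023 + 0.046307 = 0.208700
D = 1 - 0.208700 = 0.791300 ≈ 0.7913

0.7913


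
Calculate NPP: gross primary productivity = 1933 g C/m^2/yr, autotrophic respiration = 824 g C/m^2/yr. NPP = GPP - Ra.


NPP = GPP - Ra = 1933 - 824 = 1109 g C/m^2/yr

1109 g C/m^2/yr


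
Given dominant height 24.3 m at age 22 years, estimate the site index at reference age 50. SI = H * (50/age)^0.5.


50/22 = 2.27273
(2.27273)^0.5 = 1.50756
SI = 24.3 * 1.50756 = 36.6337 ≈ 36.6 m

36.6 m


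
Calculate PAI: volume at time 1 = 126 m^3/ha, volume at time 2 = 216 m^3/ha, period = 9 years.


PAI = (V2 - V1) / period = (216 - 126) / 9 = 90 / 9 = 10.00 m^3/ha/yr

10.00 m^3/ha/yr


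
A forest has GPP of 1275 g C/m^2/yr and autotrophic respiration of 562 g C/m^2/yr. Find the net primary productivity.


NPP = GPP - Ra = 1275 - 562 = 713 g C/m^2/yr

713 g C/m^2/yr


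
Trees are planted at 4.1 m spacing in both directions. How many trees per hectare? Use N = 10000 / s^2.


N = 10000 / 4.1^2 = 10000 / 16.81 = 594.884 ≈ 595 trees/ha

595 trees/ha


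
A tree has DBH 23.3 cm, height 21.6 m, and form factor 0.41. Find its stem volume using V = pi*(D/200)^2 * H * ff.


(D/200)^2 = (23.3/200)^2 = 0.1165^2 = 0.01357225
BA = 3.141593 * 0.01357225 = 0.0426385 m^2
V = 0.0426385 * 21.6 * 0.41 = 0.377607 ≈ 0.378 m^3

0.378 m^3


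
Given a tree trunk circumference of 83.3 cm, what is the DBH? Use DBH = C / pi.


DBH = C / pi = 83.3 / 3.141593 = 26.5152 ≈ 26.52 cm

26.52 cm


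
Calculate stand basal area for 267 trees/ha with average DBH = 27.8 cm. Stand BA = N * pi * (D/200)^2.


(D/200)^2 = (27.8/200)^2 = 0.139^2 = 0.019321
Individual BA = 3.141593 * 0.019321 = 0.0606987 m^2
Stand BA = 267 * 0.0606987 = 16.2066 ≈ 16.21 m^2/ha

16.21 m^2/ha


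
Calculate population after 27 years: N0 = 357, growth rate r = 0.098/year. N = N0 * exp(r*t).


r*t = 0.098 * 27 = 2.646
exp(2.646) = 14.0975
N = 357 * 14.0975 = 5032.81 ≈ 5033

5033


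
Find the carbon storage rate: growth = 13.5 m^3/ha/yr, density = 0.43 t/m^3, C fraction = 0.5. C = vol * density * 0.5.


C = 13.5 * 0.43 * 0.5 = 2.9025 ≈ 2.90 t C/ha/yr

2.90 t C/ha/yr


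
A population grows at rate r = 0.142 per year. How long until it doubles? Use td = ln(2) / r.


td = ln(2) / 0.142 = 0.693147 / 0.142 = 4.88132 ≈ 4.9 years

4.9 years


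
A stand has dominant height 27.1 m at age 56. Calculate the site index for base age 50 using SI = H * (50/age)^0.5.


50/56 = 0.892857
(0.892857)^0.5 = 0.944911
SI = 27.1 * 0.944911 = 25.6071 ≈ 25.6 m

25.6 m


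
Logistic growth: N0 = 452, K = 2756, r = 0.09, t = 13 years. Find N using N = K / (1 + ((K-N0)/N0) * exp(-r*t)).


(K - N0)/N0 = (2756 - 452)/452 = 2304/452 = 5.09735
r*t = 0.09 * 13 = 1.17; exp(-1.17) = 0.310367
5.09735 * 0.310367 = 1.58205
1 + 1.58205 = 2.58205
N = 2756 / 2.58205 = 1067.37 ≈ 1067

1067


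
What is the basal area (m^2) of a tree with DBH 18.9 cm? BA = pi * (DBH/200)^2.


D/200 = 18.9/200 = 0.0945 m
(D/200)^2 = 0.0945^2 = 0.00893025
BA = 3.141593 * 0.00893025 = 0.0280552 ≈ 0.0281 m^2

0.0281 m^2


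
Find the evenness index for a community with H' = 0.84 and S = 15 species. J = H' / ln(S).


ln(15) = 2.70805
J = H' / ln(S) = 0.84 / 2.70805 = 0.310186 ≈ 0.3102

0.3102


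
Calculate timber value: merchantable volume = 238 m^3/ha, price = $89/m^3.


Value = 238 * 89 = $21182/ha

$21182/ha


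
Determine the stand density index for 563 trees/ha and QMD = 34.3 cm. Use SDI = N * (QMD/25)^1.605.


QMD/25 = 34.3/25 = 1.372
(1.372)^1.605 = exp(1.605 * ln(1.372)) = exp(1.605 * 0.316270) = exp(0.507613) = 1.66132
SDI = 563 * 1.66132 = 935.323 ≈ 935

935


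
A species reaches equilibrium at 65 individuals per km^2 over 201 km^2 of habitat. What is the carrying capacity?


K = 65 * 201 = 13065 individuals

13065 individuals


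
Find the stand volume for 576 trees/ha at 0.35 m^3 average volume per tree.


V_stand = 576 * 0.35 = 201.6 m^3/ha

201.6 m^3/ha


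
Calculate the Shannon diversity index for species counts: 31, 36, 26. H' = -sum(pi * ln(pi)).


Total N = 31 + 36 + 26 = 93
Per-species terms:
  p = 31/93 = 0.333333; ln(p) = -1.098613; p*ln(p) = 0.333333 * (-1.098613) = -0.366204
  p = 36/93 = 0.387097; ln(p) = -0.949080; p*ln(p) = 0.387097 * (-0.949080) = -0.367386
  p = 26/93 = 0.279570; ln(p) = -1.274503; p*ln(p) = 0.279570 * (-1.274503) = -0.356313
sum(p*ln(p)) = (-0.366204) + (-0.367386) + (-0.356313) = -1.089903
H' = -(-1.089903) = 1.089903 ≈ 1.0899

1.0899


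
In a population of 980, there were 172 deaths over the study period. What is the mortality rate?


Mortality rate = 172 / 980 = 0.175510 ≈ 0.1755

0.1755


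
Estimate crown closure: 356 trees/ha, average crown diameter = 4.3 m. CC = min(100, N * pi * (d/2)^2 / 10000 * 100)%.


(d/2)^2 = (4.3/2)^2 = 2.15^2 = 4.6225
Crown area = 3.141593 * 4.6225 = 14.5220 m^2
N * area / 10000 * 100 = 356 * 14.5220 / 10000 * 100 = 51.6983
CC = min(100, 51.6983) = 51.6983 ≈ 51.7%

51.7%


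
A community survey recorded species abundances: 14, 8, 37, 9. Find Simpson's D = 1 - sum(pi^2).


Total N = 14 + 8 + 37 + 9 = 68
Per-species terms:
  p = 14/68 = 0.205882; p^2 = 0.205882^2 = 0.042387
  p = 8/68 = 0.117647; p^2 = 0.117647^2 = 0.013841
  p = 37/68 = 0.544118; p^2 = 0.544118^2 = 0.296064
  p = 9/68 = 0.132353; p^2 = 0.132353^2 = 0.017517
sum(p^2) = 0.042387 + 0.013841 + 0.296064 + 0.017517 = 0.369809
D = 1 - 0.369809 = 0.630191 ≈ 0.6302

0.6302


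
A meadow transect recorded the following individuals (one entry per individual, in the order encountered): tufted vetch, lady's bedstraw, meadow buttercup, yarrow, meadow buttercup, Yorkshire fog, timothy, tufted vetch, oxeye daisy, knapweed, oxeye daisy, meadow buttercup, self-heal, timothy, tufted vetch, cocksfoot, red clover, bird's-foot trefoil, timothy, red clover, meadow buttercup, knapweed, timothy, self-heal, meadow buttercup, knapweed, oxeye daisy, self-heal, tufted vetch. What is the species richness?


Total individuals logged = 29
Distinct species (count of individuals): tufted vetch (4), lady's bedstraw (1), meadow buttercup (5), yarrow (1), Yorkshire fog (1), timothy (4), oxeye daisy (3), knapweed (3), self-heal (3), cocksfoot (1), red clover (2), bird's-foot trefoil (1)
Species richness = number of distinct species = 12

12


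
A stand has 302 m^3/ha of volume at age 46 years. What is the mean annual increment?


MAI = 302 / 46 = 6.5652 ≈ 6.57 m^3/ha/yr

6.57 m^3/ha/yr


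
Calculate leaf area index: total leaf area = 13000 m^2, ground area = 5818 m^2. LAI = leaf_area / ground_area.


LAI = 13000 / 5818 = 2.2344 ≈ 2.23

2.23


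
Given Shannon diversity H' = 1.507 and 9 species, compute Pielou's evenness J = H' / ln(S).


ln(9) = 2.19722
J = H' / ln(S) = 1.507 / 2.19722 = 0.685867 ≈ 0.6859

0.6859


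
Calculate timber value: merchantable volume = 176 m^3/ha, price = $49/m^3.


Value = 176 * 49 = $8624/ha

$8624/ha


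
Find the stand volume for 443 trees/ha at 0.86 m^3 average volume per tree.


V_stand = 443 * 0.86 = 380.98 ≈ 381.0 m^3/ha

381.0 m^3/ha


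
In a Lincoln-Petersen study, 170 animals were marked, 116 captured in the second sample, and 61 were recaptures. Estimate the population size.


N = M * C / R = 170 * 116 / 61 = 19720 / 61 = 323.28 ≈ 323

323 individuals


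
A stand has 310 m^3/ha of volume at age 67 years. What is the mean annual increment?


MAI = 310 / 67 = 4.6269 ≈ 4.63 m^3/ha/yr

4.63 m^3/ha/yr


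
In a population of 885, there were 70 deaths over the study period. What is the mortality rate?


Mortality rate = 70 / 885 = 0.079096 ≈ 0.0791

0.0791


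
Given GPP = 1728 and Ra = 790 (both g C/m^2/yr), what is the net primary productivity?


NPP = GPP - Ra = 1728 - 790 = 938 g C/m^2/yr

938 g C/m^2/yr


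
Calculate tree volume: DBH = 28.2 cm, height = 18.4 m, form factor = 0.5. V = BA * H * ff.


(D/200)^2 = (28.2/200)^2 = 0.141^2 = 0.019881
BA = 3.141593 * 0.019881 = 0.0624580 m^2
V = 0.0624580 * 18.4 * 0.5 = 0.574614 ≈ 0.575 m^3

0.575 m^3


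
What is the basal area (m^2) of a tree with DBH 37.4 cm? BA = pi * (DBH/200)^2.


D/200 = 37.4/200 = 0.187 m
(D/200)^2 = 0.187^2 = 0.034969
BA = 3.141593 * 0.034969 = 0.109858 ≈ 0.1099 m^2

0.1099 m^2


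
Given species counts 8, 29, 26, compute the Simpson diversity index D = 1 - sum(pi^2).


Total N = 8 + 29 + 26 = 63
Per-species terms:
  p = 8/63 = 0.126984; p^2 = 0.126984^2 = 0.016125
  p = 29/63 = 0.460317; p^2 = 0.460317^2 = 0.211892
  p = 26/63 = 0.412698; p^2 = 0.412698^2 = 0.170320
sum(p^2) = 0.016125 + 0.211892 + 0.170320 = 0.398337
D = 1 - 0.398337 = 0.601663 ≈ 0.6017

0.6017


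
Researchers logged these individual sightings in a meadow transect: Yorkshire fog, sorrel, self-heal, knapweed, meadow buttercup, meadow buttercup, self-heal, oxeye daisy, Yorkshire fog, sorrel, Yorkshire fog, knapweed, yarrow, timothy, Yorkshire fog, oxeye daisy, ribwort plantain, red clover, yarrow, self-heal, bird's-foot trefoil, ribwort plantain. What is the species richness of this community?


Total individuals logged = 22
Distinct species (count of individuals): Yorkshire fog (4), sorrel (2), self-heal (3), knapweed (2), meadow buttercup (2), oxeye daisy (2), yarrow (2), timothy (1), ribwort plantain (2), red clover (1), bird's-foot trefoil (1)
Species richness = number of distinct species = 11

11


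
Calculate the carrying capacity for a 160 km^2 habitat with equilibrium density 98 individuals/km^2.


K = 98 * 160 = 15680 individuals

15680 individuals


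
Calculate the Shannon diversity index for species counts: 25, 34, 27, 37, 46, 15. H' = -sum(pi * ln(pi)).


Total N = 25 + 34 + 27 + 37 + 46 + 15 = 184
Per-species terms:
  p = 25/184 = 0.135870; ln(p) = -1.996057; p*ln(p) = 0.135870 * (-1.996057) = -0.271204
  p = 34/184 = 0.184783; ln(p) = -1.688573; p*ln(p) = 0.184783 * (-1.688573) = -0.312020
  p = 27/184 = 0.146739; ln(p) = -1.919100; p*ln(p) = 0.146739 * (-1.919100) = -0.281607
  p = 37/184 = 0.201087; ln(p) = -1.604018; p*ln(p) = 0.201087 * (-1.604018) = -0.322547
  p = 46/184 = 0.250000; ln(p) = -1.386294; p*ln(p) = 0.250000 * (-1.386294) = -0.346574
  p = 15/184 = 0.081522; ln(p) = -2.506882; p*ln(p) = 0.081522 * (-2.506882) = -0.204366
sum(p*ln(p)) = (-0.271204) + (-0.312020) + (-0.281607) + (-0.322547) + (-0.346574) + (-0.204366) = -1.738318
H' = -(-1.738318) = 1.738318 ≈ 1.7383

1.7383


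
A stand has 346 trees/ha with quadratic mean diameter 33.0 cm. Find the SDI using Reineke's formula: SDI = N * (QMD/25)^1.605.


QMD/25 = 33.0/25 = 1.32
(1.32)^1.605 = exp(1.605 * ln(1.32)) = exp(1.605 * 0.277632) = exp(0.445599) = 1.56143
SDI = 346 * 1.56143 = 540.255 ≈ 540

540


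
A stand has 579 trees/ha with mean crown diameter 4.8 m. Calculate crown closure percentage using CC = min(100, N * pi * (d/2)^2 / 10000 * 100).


(d/2)^2 = (4.8/2)^2 = 2.4^2 = 5.76
Crown area = 3.141593 * 5.76 = 18.0956 m^2
N * area / 10000 * 100 = 579 * 18.0956 / 10000 * 100 = 104.774
CC = min(100, 104.774) = 100%

100%


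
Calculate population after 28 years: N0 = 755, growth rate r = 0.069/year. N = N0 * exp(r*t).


r*t = 0.069 * 28 = 1.932
exp(1.932) = 6.90330
N = 755 * 6.90330 = 5211.99 ≈ 5212

5212


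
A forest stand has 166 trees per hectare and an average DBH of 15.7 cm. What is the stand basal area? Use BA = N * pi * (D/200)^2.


(D/200)^2 = (15.7/200)^2 = 0.0785^2 = 0.00616225
Individual BA = 3.141593 * 0.00616225 = 0.0193593 m^2
Stand BA = 166 * 0.0193593 = 3.21364 ≈ 3.21 m^2/ha

3.21 m^2/ha


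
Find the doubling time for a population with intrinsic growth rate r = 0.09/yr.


td = ln(2) / 0.09 = 0.693147 / 0.09 = 7.70163 ≈ 7.7 years

7.7 years


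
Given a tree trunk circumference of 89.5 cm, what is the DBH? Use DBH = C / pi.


DBH = C / pi = 89.5 / 3.141593 = 28.4887 ≈ 28.49 cm

28.49 cm


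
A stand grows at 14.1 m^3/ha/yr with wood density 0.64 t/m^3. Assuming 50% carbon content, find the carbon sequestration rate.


C = 14.1 * 0.64 * 0.5 = 4.512 ≈ 4.51 t C/ha/yr

4.51 t C/ha/yr


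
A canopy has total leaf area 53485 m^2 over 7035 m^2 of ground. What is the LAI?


LAI = 53485 / 7035 = 7.6027 ≈ 7.60

7.60


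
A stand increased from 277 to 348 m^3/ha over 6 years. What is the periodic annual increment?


PAI = (V2 - V1) / period = (348 - 277) / 6 = 71 / 6 = 11.8333 ≈ 11.83 m^3/ha/yr

11.83 m^3/ha/yr


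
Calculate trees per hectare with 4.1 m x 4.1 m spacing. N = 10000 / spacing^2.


N = 10000 / 4.1^2 = 10000 / 16.81 = 594.884 ≈ 595 trees/ha

595 trees/ha


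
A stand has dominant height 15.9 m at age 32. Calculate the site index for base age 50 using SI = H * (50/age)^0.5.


50/32 = 1.56250
(1.56250)^0.5 = 1.25000
SI = 15.9 * 1.25000 = 19.8750 ≈ 19.9 m

19.9 m


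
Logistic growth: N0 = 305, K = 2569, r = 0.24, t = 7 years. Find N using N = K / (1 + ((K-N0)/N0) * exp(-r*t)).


(K - N0)/N0 = (2569 - 305)/305 = 2264/305 = 7.42295
r*t = 0.24 * 7 = 1.68; exp(-1.68) = 0.186374
7.42295 * 0.186374 = 1.38344
1 + 1.38344 = 2.38344
N = 2569 / 2.38344 = 1077.85 ≈ 1078

1078


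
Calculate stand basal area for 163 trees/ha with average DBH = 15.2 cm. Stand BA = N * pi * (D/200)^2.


(D/200)^2 = (15.2/200)^2 = 0.076^2 = 0.005776
Individual BA = 3.141593 * 0.005776 = 0.0181458 m^2
Stand BA = 163 * 0.0181458 = 2.95777 ≈ 2.96 m^2/ha

2.96 m^2/ha


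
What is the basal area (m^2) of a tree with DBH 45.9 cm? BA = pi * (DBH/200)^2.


D/200 = 45.9/200 = 0.2295 m
(D/200)^2 = 0.2295^2 = 0.05267025
BA = 3.141593 * 0.05267025 = 0.165468 ≈ 0.1655 m^2

0.1655 m^2


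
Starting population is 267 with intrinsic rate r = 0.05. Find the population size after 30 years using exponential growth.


r*t = 0.05 * 30 = 1.5
exp(1.5) = 4.48169
N = 267 * 4.48169 = 1196.61 ≈ 1197

1197


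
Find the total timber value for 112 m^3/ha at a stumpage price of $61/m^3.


Value = 112 * 61 = $6832/ha

$6832/ha


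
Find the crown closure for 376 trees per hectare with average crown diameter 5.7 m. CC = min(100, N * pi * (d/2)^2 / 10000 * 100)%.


(d/2)^2 = (5.7/2)^2 = 2.85^2 = 8.1225
Crown area = 3.141593 * 8.1225 = 25.5176 m^2
N * area / 10000 * 100 = 376 * 25.5176 / 10000 * 100 = 95.9462
CC = min(100, 95.9462) = 95.9462 ≈ 95.9%

95.9%


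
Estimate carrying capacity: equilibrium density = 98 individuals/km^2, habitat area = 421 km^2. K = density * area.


K = 98 * 421 = 41258 individuals

41258 individuals


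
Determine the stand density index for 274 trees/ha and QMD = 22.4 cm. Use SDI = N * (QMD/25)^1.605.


QMD/25 = 22.4/25 = 0.896
(0.896)^1.605 = exp(1.605 * ln(0.896)) = exp(1.605 * (-0.109815)) = exp(-0.176253) = 0.838406
SDI = 274 * 0.838406 = 229.723 ≈ 230

230


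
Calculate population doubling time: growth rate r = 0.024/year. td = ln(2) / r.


td = ln(2) / 0.024 = 0.693147 / 0.024 = 28.8811 ≈ 28.9 years

28.9 years


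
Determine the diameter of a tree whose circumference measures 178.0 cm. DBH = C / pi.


DBH = C / pi = 178.0 / 3.141593 = 56.6592 ≈ 56.66 cm

56.66 cm


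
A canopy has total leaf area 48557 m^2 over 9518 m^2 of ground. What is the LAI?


LAI = 48557 / 9518 = 5.1016 ≈ 5.10

5.10


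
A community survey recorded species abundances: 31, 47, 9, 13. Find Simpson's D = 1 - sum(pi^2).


Total N = 31 + 47 + 9 + 13 = 100
Per-species terms:
  p = 31/100 = 0.310000; p^2 = 0.310000^2 = 0.096100
  p = 47/100 = 0.470000; p^2 = 0.470000^2 = 0.220900
  p = 9/100 = 0.090000; p^2 = 0.090000^2 = 0.008100
  p = 13/100 = 0.130000; p^2 = 0.130000^2 = 0.016900
sum(p^2) = 0.096100 + 0.220900 + 0.008100 + 0.016900 = 0.342000
D = 1 - 0.342000 = 0.658000 ≈ 0.6580

0.6580


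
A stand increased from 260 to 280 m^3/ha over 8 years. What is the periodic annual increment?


PAI = (V2 - V1) / period = (280 - 260) / 8 = 20 / 8 = 2.50 m^3/ha/yr

2.50 m^3/ha/yr


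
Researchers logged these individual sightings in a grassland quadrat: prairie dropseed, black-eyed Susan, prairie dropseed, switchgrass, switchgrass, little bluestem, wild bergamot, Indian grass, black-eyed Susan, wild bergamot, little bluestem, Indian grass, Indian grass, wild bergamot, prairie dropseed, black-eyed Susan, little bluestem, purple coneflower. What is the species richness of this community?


Total individuals logged = 18
Distinct species (count of individuals): prairie dropseed (3), black-eyed Susan (3), switchgrass (2), little bluestem (3), wild bergamot (3), Indian grass (3), purple coneflower (1)
Species richness = number of distinct species = 7

7


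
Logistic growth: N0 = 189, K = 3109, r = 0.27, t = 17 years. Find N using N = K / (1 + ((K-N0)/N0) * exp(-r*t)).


(K - N0)/N0 = (3109 - 189)/189 = 2920/189 = 15.4497
r*t = 0.27 * 17 = 4.59; exp(-4.59) = 0.0101529
15.4497 * 0.0101529 = 0.156859
1 + 0.156859 = 1.15686
N = 3109 / 1.15686 = 2687.45 ≈ 2687

2687


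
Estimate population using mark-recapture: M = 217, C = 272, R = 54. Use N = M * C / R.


N = M * C / R = 217 * 272 / 54 = 59024 / 54 = 1093.04 ≈ 1093

1093 individuals
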